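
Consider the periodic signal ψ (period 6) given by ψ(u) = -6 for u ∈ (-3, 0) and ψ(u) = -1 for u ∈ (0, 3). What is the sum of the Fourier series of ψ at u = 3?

At u = 3 the one-sided limits are ψ(3^-) = -1 and ψ(3^+) = -6.
By Dirichlet's theorem the series converges to their average, [(-1) + (-6)]/2 = -7/2.

-7/2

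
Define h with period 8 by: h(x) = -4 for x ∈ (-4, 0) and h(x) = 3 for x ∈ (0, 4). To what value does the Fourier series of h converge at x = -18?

x = -18 differs from x = -2 by -2 full period(s), and the series is 8-periodic.
h is continuous at x = -2 with value -4, so the series converges to -4 there.

-4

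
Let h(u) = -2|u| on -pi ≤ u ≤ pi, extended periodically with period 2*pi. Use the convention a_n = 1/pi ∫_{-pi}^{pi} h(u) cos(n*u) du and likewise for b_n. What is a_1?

8/pi

a_1 = 1/pi ∫_{-pi}^{pi} h(u) cos(u) du.
h is even and cos(u) is even, so the integrand is even and a_1 = 2/pi ∫_0^{pi} h(u) cos(u) du.
Integrating by parts (boundary term plus one more integral), an antiderivative of (-2*u) cos(u) is -2*u*sin(u) - 2*cos(u); evaluating from 0 to pi: ∫_{0}^{pi} (-2*u) cos(u) du = (2) - (-2) = 4.
Hence a_1 = (2/pi)·(4) = 8/pi.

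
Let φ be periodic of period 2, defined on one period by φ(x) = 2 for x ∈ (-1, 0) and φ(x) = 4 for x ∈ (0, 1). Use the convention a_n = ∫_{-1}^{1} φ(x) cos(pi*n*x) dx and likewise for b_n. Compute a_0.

6

a_0 = ∫_{-1}^{1} φ(x) dx = 6.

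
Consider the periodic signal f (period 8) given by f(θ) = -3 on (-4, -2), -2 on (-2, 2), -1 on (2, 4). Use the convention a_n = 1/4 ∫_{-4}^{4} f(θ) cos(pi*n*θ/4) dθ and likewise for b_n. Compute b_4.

b_4 = 1/4 ∫_{-4}^{4} f(θ) sin(pi*θ) dθ.
Split the integral at the breakpoints.
Directly, an antiderivative of (-3) sin(pi*θ) is 3*cos(pi*θ)/pi; evaluating from -4 to -2: ∫_{-4}^{-2} (-3) sin(pi*θ) dθ = (3/pi) - (3/pi) = 0.
Directly, an antiderivative of (-2) sin(pi*θ) is 2*cos(pi*θ)/pi; evaluating from -2 to 2: ∫_{-2}^{2} (-2) sin(pi*θ) dθ = (2/pi) - (2/pi) = 0.
Directly, an antiderivative of (-1) sin(pi*θ) is cos(pi*θ)/pi; evaluating from 2 to 4: ∫_{2}^{4} (-1) sin(pi*θ) dθ = (1/pi) - (1/pi) = 0.
Summing the pieces and multiplying by (1/4) gives b_4 = 0.

0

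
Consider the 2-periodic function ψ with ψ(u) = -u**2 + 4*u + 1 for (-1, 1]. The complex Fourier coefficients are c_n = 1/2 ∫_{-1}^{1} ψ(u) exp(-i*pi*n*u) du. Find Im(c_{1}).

Since ψ is real-valued, Im(c_{1}) = -1/2 ∫_{-1}^{1} ψ(u) sin(pi*u) du = -b_{1}/2.
Integrating by parts twice (tabular method), an antiderivative of (-u**2 + 4*u + 1) sin(pi*u) is u**2*cos(pi*u)/pi - 2*u*sin(pi*u)/pi**2 - 4*u*cos(pi*u)/pi + 4*sin(pi*u)/pi**2 - cos(pi*u)/pi - 2*cos(pi*u)/pi**3; evaluating from -1 to 1: ∫_{-1}^{1} (-u**2 + 4*u + 1) sin(pi*u) du = (2/pi**3 + 4/pi) - (-4/pi + 2/pi**3) = 8/pi.
Hence Im(c_{1}) = (-1/2)·(8/pi) = -4/pi.

-4/pi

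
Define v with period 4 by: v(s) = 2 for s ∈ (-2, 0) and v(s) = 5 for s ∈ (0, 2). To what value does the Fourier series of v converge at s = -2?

7/2

At s = -2 the one-sided limits are v(-2^-) = 5 and v(-2^+) = 2.
By Dirichlet's theorem the series converges to their average, [(5) + (2)]/2 = 7/2.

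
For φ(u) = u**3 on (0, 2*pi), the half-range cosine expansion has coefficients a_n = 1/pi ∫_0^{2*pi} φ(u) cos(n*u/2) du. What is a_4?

a_4 = 1/pi ∫_0^{2*pi} (u**3) cos(2*u) du.
Integrating by parts three times (tabular method), an antiderivative of (u**3) cos(2*u) is u**3*sin(2*u)/2 + 3*u**2*cos(2*u)/4 - 3*u*sin(2*u)/4 - 3*cos(2*u)/8; evaluating from 0 to 2*pi: ∫_{0}^{2*pi} (u**3) cos(2*u) du = (-3/8 + 3*pi**2) - (-3/8) = 3*pi**2.
Hence a_4 = (1/pi)·(3*pi**2) = 3*pi.

3*pi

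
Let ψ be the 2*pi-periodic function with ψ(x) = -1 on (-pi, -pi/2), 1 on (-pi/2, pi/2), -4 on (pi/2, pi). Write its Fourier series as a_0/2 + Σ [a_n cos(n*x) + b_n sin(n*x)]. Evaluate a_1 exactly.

a_1 = 1/pi ∫_{-pi}^{pi} ψ(x) cos(x) dx.
Split the integral at the breakpoints.
Directly, an antiderivative of (-1) cos(x) is -sin(x); evaluating from -pi to -pi/2: ∫_{-pi}^{-pi/2} (-1) cos(x) dx = (1) - (0) = 1.
Directly, an antiderivative of (1) cos(x) is sin(x); evaluating from -pi/2 to pi/2: ∫_{-pi/2}^{pi/2} (1) cos(x) dx = (1) - (-1) = 2.
Directly, an antiderivative of (-4) cos(x) is -4*sin(x); evaluating from pi/2 to pi: ∫_{pi/2}^{pi} (-4) cos(x) dx = (0) - (-4) = 4.
Summing the pieces and multiplying by (1/pi) gives a_1 = 7/pi.

7/pi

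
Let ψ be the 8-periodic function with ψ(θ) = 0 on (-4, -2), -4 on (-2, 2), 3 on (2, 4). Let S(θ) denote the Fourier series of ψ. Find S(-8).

-4

θ = -8 differs from θ = 0 by -1 full period(s), and the series is 8-periodic.
ψ is continuous at θ = 0 with value -4, so the series converges to -4 there.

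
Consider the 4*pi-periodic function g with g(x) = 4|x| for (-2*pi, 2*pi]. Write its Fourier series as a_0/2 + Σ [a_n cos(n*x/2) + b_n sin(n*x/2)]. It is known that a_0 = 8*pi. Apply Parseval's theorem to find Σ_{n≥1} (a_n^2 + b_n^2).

32*pi**2/3

Parseval: a_0^2/2 + Σ_{n≥1} (a_n^2+b_n^2) = (1/(2*pi)) ∫_{-2*pi}^{2*pi} g(x)^2 dx = 128*pi**2/3.
Subtract a_0^2/2 = 32*pi**2: Σ (a_n^2+b_n^2) = 32*pi**2/3.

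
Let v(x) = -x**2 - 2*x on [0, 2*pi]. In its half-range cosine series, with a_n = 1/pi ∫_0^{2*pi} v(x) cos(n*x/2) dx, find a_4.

-1

a_4 = 1/pi ∫_0^{2*pi} (-x**2 - 2*x) cos(2*x) dx.
Integrating by parts twice (tabular method), an antiderivative of (-x**2 - 2*x) cos(2*x) is -x**2*sin(2*x)/2 - x*sin(2*x) - x*cos(2*x)/2 + sin(2*x)/4 - cos(2*x)/2; evaluating from 0 to 2*pi: ∫_{0}^{2*pi} (-x**2 - 2*x) cos(2*x) dx = (-pi - 1/2) - (-1/2) = -pi.
Hence a_4 = (1/pi)·(-pi) = -1.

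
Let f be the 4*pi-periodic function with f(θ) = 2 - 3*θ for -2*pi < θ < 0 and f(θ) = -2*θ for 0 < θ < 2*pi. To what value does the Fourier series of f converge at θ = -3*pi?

θ = -3*pi differs from θ = pi by -1 full period(s), and the series is 4*pi-periodic.
f is continuous at θ = pi with value -2*pi, so the series converges to -2*pi there.

-2*pi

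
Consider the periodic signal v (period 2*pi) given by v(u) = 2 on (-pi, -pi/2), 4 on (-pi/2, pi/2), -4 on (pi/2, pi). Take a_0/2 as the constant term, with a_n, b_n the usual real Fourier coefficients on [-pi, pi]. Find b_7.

-6/(7*pi)

b_7 = 1/pi ∫_{-pi}^{pi} v(u) sin(7*u) du.
Split the integral at the breakpoints.
Directly, an antiderivative of (2) sin(7*u) is -2*cos(7*u)/7; evaluating from -pi to -pi/2: ∫_{-pi}^{-pi/2} (2) sin(7*u) du = (0) - (2/7) = -2/7.
Directly, an antiderivative of (4) sin(7*u) is -4*cos(7*u)/7; evaluating from -pi/2 to pi/2: ∫_{-pi/2}^{pi/2} (4) sin(7*u) du = (0) - (0) = 0.
Directly, an antiderivative of (-4) sin(7*u) is 4*cos(7*u)/7; evaluating from pi/2 to pi: ∫_{pi/2}^{pi} (-4) sin(7*u) du = (-4/7) - (0) = -4/7.
Summing the pieces and multiplying by (1/pi) gives b_7 = -6/(7*pi).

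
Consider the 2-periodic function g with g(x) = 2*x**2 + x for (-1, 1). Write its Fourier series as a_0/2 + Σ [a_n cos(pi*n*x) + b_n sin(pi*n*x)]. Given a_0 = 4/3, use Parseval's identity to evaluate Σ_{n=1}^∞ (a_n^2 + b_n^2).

62/45

Parseval: a_0^2/2 + Σ_{n≥1} (a_n^2+b_n^2) = ∫_{-1}^{1} g(x)^2 dx = 34/15.
Subtract a_0^2/2 = 8/9: Σ (a_n^2+b_n^2) = 62/45.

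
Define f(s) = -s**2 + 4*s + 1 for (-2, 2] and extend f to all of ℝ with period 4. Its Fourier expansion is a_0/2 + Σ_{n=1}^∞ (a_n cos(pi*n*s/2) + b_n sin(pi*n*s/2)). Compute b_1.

16/pi

b_1 = 1/2 ∫_{-2}^{2} f(s) sin(pi*s/2) ds.
Integrating by parts twice (tabular method), an antiderivative of (-s**2 + 4*s + 1) sin(pi*s/2) is 2*s**2*cos(pi*s/2)/pi - 8*s*sin(pi*s/2)/pi**2 - 8*s*cos(pi*s/2)/pi + 16*sin(pi*s/2)/pi**2 - 2*cos(pi*s/2)/pi - 16*cos(pi*s/2)/pi**3; evaluating from -2 to 2: ∫_{-2}^{2} (-s**2 + 4*s + 1) sin(pi*s/2) ds = (16/pi**3 + 10/pi) - (-22/pi + 16/pi**3) = 32/pi.
Hence b_1 = (1/2)·(32/pi) = 16/pi.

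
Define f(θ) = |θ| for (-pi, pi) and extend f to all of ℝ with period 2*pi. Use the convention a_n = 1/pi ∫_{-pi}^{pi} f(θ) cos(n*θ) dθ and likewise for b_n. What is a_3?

-4/(9*pi)

a_3 = 1/pi ∫_{-pi}^{pi} f(θ) cos(3*θ) dθ.
f is even and cos(3*θ) is even, so the integrand is even and a_3 = 2/pi ∫_0^{pi} f(θ) cos(3*θ) dθ.
Integrating by parts (boundary term plus one more integral), an antiderivative of (θ) cos(3*θ) is θ*sin(3*θ)/3 + cos(3*θ)/9; evaluating from 0 to pi: ∫_{0}^{pi} (θ) cos(3*θ) dθ = (-1/9) - (1/9) = -2/9.
Hence a_3 = (2/pi)·(-2/9) = -4/(9*pi).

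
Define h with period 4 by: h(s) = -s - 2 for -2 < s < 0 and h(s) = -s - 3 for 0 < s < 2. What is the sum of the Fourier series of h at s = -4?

-5/2

s = -4 differs from s = 0 by -1 full period(s), and the series is 4-periodic.
At s = 0 the one-sided limits are h(0^-) = -2 and h(0^+) = -3.
By Dirichlet's theorem the series converges to their average, [(-2) + (-3)]/2 = -5/2.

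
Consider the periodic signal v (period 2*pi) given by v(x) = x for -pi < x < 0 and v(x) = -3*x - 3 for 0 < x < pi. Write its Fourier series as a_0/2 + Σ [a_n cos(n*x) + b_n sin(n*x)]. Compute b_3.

b_3 = 1/pi ∫_{-pi}^{pi} v(x) sin(3*x) dx.
Split the integral at the breakpoints.
Integrating by parts (boundary term plus one more integral), an antiderivative of (x) sin(3*x) is -x*cos(3*x)/3 + sin(3*x)/9; evaluating from -pi to 0: ∫_{-pi}^{0} (x) sin(3*x) dx = (0) - (-pi/3) = pi/3.
Integrating by parts (boundary term plus one more integral), an antiderivative of (-3*x - 3) sin(3*x) is x*cos(3*x) - sin(3*x)/3 + cos(3*x); evaluating from 0 to pi: ∫_{0}^{pi} (-3*x - 3) sin(3*x) dx = (-pi - 1) - (1) = -pi - 2.
Summing the pieces and multiplying by (1/pi) gives b_3 = -2/3 - 2/pi.

-2/3 - 2/pi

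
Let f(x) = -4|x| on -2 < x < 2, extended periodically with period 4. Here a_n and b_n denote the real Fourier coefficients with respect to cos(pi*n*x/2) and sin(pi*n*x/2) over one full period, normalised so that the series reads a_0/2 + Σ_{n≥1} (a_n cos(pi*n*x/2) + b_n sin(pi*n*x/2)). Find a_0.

-8

a_0 = 1/2 ∫_{-2}^{2} f(x) dx = 1/2 · (-16) = -8.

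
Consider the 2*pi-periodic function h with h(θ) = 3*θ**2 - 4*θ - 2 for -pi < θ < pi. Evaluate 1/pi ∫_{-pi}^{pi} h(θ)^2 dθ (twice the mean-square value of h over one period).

1/pi ∫_{-pi}^{pi} h(θ)^2 dθ = 1/pi · (2*pi*(60 + 20*pi**2 + 27*pi**4)/15) = 8 + 8*pi**2/3 + 18*pi**4/5.

8 + 8*pi**2/3 + 18*pi**4/5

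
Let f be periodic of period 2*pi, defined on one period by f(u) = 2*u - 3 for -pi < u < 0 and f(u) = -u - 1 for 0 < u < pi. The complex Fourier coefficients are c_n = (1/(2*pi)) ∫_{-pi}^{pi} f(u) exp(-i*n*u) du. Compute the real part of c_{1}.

Since f is real-valued, Re(c_{1}) = (1/(2*pi)) ∫_{-pi}^{pi} f(u) cos(u) du = a_{1}/2.
Split the integral at the breakpoints.
Integrating by parts (boundary term plus one more integral), an antiderivative of (2*u - 3) cos(u) is 2*u*sin(u) - 3*sin(u) + 2*cos(u); evaluating from -pi to 0: ∫_{-pi}^{0} (2*u - 3) cos(u) du = (2) - (-2) = 4.
Integrating by parts (boundary term plus one more integral), an antiderivative of (-u - 1) cos(u) is -u*sin(u) - sin(u) - cos(u); evaluating from 0 to pi: ∫_{0}^{pi} (-u - 1) cos(u) du = (1) - (-1) = 2.
So ∫_{-pi}^{pi} f(u) cos(u) du = 6.
Hence Re(c_{1}) = (1/(2*pi))·(6) = 3/pi.

3/pi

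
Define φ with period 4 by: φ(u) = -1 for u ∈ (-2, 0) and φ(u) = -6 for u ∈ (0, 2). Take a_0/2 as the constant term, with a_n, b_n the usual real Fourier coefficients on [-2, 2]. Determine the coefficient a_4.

0

a_4 = 1/2 ∫_{-2}^{2} φ(u) cos(2*pi*u) du.
Split the integral at the breakpoints.
Directly, an antiderivative of (-1) cos(2*pi*u) is -sin(2*pi*u)/(2*pi); evaluating from -2 to 0: ∫_{-2}^{0} (-1) cos(2*pi*u) du = (0) - (0) = 0.
Directly, an antiderivative of (-6) cos(2*pi*u) is -3*sin(2*pi*u)/pi; evaluating from 0 to 2: ∫_{0}^{2} (-6) cos(2*pi*u) du = (0) - (0) = 0.
Summing the pieces and multiplying by (1/2) gives a_4 = 0.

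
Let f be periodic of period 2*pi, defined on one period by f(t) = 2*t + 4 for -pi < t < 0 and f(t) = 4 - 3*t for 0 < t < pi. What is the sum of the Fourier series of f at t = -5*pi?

4 - 5*pi/2

t = -5*pi differs from t = -pi by -2 full period(s), and the series is 2*pi-periodic.
At t = -pi the one-sided limits are f(-pi^-) = 4 - 3*pi and f(-pi^+) = 4 - 2*pi.
By Dirichlet's theorem the series converges to their average, [(4 - 3*pi) + (4 - 2*pi)]/2 = 4 - 5*pi/2.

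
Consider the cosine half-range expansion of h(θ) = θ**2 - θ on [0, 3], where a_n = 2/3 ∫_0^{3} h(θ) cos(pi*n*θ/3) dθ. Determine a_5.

-24/(25*pi**2)

a_5 = 2/3 ∫_0^{3} (θ**2 - θ) cos(5*pi*θ/3) dθ.
Integrating by parts twice (tabular method), an antiderivative of (θ**2 - θ) cos(5*pi*θ/3) is 3*θ**2*sin(5*pi*θ/3)/(5*pi) - 3*θ*sin(5*pi*θ/3)/(5*pi) + 18*θ*cos(5*pi*θ/3)/(25*pi**2) - 54*sin(5*pi*θ/3)/(125*pi**3) - 9*cos(5*pi*θ/3)/(25*pi**2); evaluating from 0 to 3: ∫_{0}^{3} (θ**2 - θ) cos(5*pi*θ/3) dθ = (-9/(5*pi**2)) - (-9/(25*pi**2)) = -36/(25*pi**2).
Hence a_5 = (2/3)·(-36/(25*pi**2)) = -24/(25*pi**2).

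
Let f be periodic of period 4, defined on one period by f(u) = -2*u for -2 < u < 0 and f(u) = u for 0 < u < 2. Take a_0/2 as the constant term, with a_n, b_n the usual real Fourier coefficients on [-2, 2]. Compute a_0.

a_0 = 1/2 ∫_{-2}^{2} f(u) du = 1/2 · (6) = 3.

3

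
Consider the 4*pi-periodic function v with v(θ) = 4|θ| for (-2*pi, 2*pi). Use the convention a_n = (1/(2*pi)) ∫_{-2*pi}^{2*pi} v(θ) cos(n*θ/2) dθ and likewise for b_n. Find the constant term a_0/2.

a_0 = (1/(2*pi)) ∫_{-2*pi}^{2*pi} v(θ) dθ = (1/(2*pi)) · (16*pi**2) = 8*pi.
So the constant term a_0/2 = 4*pi.

4*pi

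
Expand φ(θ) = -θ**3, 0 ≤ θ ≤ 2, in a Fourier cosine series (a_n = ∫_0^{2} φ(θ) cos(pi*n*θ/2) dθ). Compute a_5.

a_5 = ∫_0^{2} (-θ**3) cos(5*pi*θ/2) dθ.
Integrating by parts three times (tabular method), an antiderivative of (-θ**3) cos(5*pi*θ/2) is -2*θ**3*sin(5*pi*θ/2)/(5*pi) - 12*θ**2*cos(5*pi*θ/2)/(25*pi**2) + 48*θ*sin(5*pi*θ/2)/(125*pi**3) + 96*cos(5*pi*θ/2)/(625*pi**4); evaluating from 0 to 2: ∫_{0}^{2} (-θ**3) cos(5*pi*θ/2) dθ = (48*(-2 + 25*pi**2)/(625*pi**4)) - (96/(625*pi**4)) = 48*(-4 + 25*pi**2)/(625*pi**4).
Hence a_5 = 48*(-4 + 25*pi**2)/(625*pi**4).

48*(-4 + 25*pi**2)/(625*pi**4)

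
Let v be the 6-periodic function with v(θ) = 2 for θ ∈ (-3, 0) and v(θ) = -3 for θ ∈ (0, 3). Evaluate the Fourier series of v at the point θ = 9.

-1/2

θ = 9 differs from θ = 3 by 1 full period(s), and the series is 6-periodic.
At θ = 3 the one-sided limits are v(3^-) = -3 and v(3^+) = 2.
By Dirichlet's theorem the series converges to their average, [(-3) + (2)]/2 = -1/2.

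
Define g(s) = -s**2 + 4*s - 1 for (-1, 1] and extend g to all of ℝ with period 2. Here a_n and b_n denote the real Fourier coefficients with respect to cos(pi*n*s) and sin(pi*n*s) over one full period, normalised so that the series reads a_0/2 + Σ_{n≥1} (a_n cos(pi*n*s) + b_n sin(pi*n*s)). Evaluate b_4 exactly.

-2/pi

b_4 = ∫_{-1}^{1} g(s) sin(4*pi*s) ds.
Integrating by parts twice (tabular method), an antiderivative of (-s**2 + 4*s - 1) sin(4*pi*s) is s**2*cos(4*pi*s)/(4*pi) - s*sin(4*pi*s)/(8*pi**2) - s*cos(4*pi*s)/pi + sin(4*pi*s)/(4*pi**2) - cos(4*pi*s)/(32*pi**3) + cos(4*pi*s)/(4*pi); evaluating from -1 to 1: ∫_{-1}^{1} (-s**2 + 4*s - 1) sin(4*pi*s) ds = ((-16*pi**2 - 1)/(32*pi**3)) - ((-1 + 48*pi**2)/(32*pi**3)) = -2/pi.
Hence b_4 = -2/pi.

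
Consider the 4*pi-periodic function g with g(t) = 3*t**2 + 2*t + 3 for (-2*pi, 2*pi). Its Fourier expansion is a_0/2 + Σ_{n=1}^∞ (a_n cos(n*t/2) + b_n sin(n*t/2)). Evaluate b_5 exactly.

8/5

b_5 = (1/(2*pi)) ∫_{-2*pi}^{2*pi} g(t) sin(5*t/2) dt.
Integrating by parts twice (tabular method), an antiderivative of (3*t**2 + 2*t + 3) sin(5*t/2) is -6*t**2*cos(5*t/2)/5 + 24*t*sin(5*t/2)/25 - 4*t*cos(5*t/2)/5 + 8*sin(5*t/2)/25 - 102*cos(5*t/2)/125; evaluating from -2*pi to 2*pi: ∫_{-2*pi}^{2*pi} (3*t**2 + 2*t + 3) sin(5*t/2) dt = (102/125 + 8*pi/5 + 24*pi**2/5) - (-8*pi/5 + 102/125 + 24*pi**2/5) = 16*pi/5.
Hence b_5 = (1/(2*pi))·(16*pi/5) = 8/5.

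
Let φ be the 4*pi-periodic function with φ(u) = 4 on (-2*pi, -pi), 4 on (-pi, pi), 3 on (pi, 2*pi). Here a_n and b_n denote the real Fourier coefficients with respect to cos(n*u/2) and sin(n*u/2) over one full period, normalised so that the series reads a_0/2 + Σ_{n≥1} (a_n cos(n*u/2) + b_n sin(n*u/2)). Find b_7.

-1/(7*pi)

b_7 = (1/(2*pi)) ∫_{-2*pi}^{2*pi} φ(u) sin(7*u/2) du.
Split the integral at the breakpoints.
Directly, an antiderivative of (4) sin(7*u/2) is -8*cos(7*u/2)/7; evaluating from -2*pi to -pi: ∫_{-2*pi}^{-pi} (4) sin(7*u/2) du = (0) - (8/7) = -8/7.
Directly, an antiderivative of (4) sin(7*u/2) is -8*cos(7*u/2)/7; evaluating from -pi to pi: ∫_{-pi}^{pi} (4) sin(7*u/2) du = (0) - (0) = 0.
Directly, an antiderivative of (3) sin(7*u/2) is -6*cos(7*u/2)/7; evaluating from pi to 2*pi: ∫_{pi}^{2*pi} (3) sin(7*u/2) du = (6/7) - (0) = 6/7.
Summing the pieces and multiplying by (1/(2*pi)) gives b_7 = -1/(7*pi).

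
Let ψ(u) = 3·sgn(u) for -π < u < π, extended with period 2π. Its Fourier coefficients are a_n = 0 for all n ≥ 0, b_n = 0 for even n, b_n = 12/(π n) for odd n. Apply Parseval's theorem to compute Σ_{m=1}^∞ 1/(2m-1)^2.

pi**2/8

Parseval: Σ b_n^2 = (1/π) ∫_{-π}^{π} ψ(u)^2 du = 18.
Only odd n contribute, with b_n^2 = 144/(π^2 n^2), so Σ_{m≥1} 1/(2m-1)^2 = π^2·(18)/144 = pi**2/8.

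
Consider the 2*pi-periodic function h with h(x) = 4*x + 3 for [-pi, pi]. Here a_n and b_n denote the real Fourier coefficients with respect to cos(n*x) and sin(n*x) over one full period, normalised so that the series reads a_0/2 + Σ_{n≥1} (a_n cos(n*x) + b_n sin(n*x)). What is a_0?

a_0 = 1/pi ∫_{-pi}^{pi} h(x) dx = 1/pi · (6*pi) = 6.

6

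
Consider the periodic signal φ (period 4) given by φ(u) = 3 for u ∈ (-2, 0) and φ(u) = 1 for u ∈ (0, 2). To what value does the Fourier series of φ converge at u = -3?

1

u = -3 differs from u = 1 by -1 full period(s), and the series is 4-periodic.
φ is continuous at u = 1 with value 1, so the series converges to 1 there.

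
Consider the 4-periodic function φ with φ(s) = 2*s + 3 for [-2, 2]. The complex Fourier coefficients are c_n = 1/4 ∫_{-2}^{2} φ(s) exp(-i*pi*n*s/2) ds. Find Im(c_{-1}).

4/pi

Since φ is real-valued, Im(c_{-1}) = -1/4 ∫_{-2}^{2} φ(s) sin(-pi*s/2) ds = b_{1}/2.
Integrating by parts (boundary term plus one more integral), an antiderivative of (2*s + 3) sin(-pi*s/2) is 4*s*cos(pi*s/2)/pi - 8*sin(pi*s/2)/pi**2 + 6*cos(pi*s/2)/pi; evaluating from -2 to 2: ∫_{-2}^{2} (2*s + 3) sin(-pi*s/2) ds = (-14/pi) - (2/pi) = -16/pi.
Hence Im(c_{-1}) = (-1/4)·(-16/pi) = 4/pi.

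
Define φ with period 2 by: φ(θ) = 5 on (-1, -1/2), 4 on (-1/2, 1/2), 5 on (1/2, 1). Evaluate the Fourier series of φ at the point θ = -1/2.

At θ = -1/2 the one-sided limits are φ(-1/2^-) = 5 and φ(-1/2^+) = 4.
By Dirichlet's theorem the series converges to their average, [(5) + (4)]/2 = 9/2.

9/2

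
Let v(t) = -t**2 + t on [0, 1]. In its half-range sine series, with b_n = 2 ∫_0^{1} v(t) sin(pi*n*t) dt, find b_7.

8/(343*pi**3)

b_7 = 2 ∫_0^{1} (-t**2 + t) sin(7*pi*t) dt.
Integrating by parts twice (tabular method), an antiderivative of (-t**2 + t) sin(7*pi*t) is t**2*cos(7*pi*t)/(7*pi) - 2*t*sin(7*pi*t)/(49*pi**2) - t*cos(7*pi*t)/(7*pi) + sin(7*pi*t)/(49*pi**2) - 2*cos(7*pi*t)/(343*pi**3); evaluating from 0 to 1: ∫_{0}^{1} (-t**2 + t) sin(7*pi*t) dt = (2/(343*pi**3)) - (-2/(343*pi**3)) = 4/(343*pi**3).
Hence b_7 = 2·(4/(343*pi**3)) = 8/(343*pi**3).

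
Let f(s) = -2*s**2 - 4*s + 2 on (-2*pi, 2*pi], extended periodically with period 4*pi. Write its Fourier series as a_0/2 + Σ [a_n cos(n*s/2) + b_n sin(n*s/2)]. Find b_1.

-16

b_1 = (1/(2*pi)) ∫_{-2*pi}^{2*pi} f(s) sin(s/2) ds.
Integrating by parts twice (tabular method), an antiderivative of (-2*s**2 - 4*s + 2) sin(s/2) is 4*s**2*cos(s/2) - 16*s*sin(s/2) + 8*s*cos(s/2) - 16*sin(s/2) - 36*cos(s/2); evaluating from -2*pi to 2*pi: ∫_{-2*pi}^{2*pi} (-2*s**2 - 4*s + 2) sin(s/2) ds = (-16*pi**2 - 16*pi + 36) - (-16*pi**2 + 36 + 16*pi) = -32*pi.
Hence b_1 = (1/(2*pi))·(-32*pi) = -16.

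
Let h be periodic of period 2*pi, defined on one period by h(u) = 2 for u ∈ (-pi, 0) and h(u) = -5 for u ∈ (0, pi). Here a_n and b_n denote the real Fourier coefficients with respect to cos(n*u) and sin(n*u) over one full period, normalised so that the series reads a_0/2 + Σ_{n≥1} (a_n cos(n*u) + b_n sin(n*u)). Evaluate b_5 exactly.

-14/(5*pi)

b_5 = 1/pi ∫_{-pi}^{pi} h(u) sin(5*u) du.
Split the integral at the breakpoints.
Directly, an antiderivative of (2) sin(5*u) is -2*cos(5*u)/5; evaluating from -pi to 0: ∫_{-pi}^{0} (2) sin(5*u) du = (-2/5) - (2/5) = -4/5.
Directly, an antiderivative of (-5) sin(5*u) is cos(5*u); evaluating from 0 to pi: ∫_{0}^{pi} (-5) sin(5*u) du = (-1) - (1) = -2.
Summing the pieces and multiplying by (1/pi) gives b_5 = -14/(5*pi).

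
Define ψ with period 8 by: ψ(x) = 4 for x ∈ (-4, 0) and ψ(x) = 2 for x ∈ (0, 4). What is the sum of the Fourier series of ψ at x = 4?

x = 4 differs from x = -4 by 1 full period(s), and the series is 8-periodic.
At x = -4 the one-sided limits are ψ(-4^-) = 2 and ψ(-4^+) = 4.
By Dirichlet's theorem the series converges to their average, [(2) + (4)]/2 = 3.

3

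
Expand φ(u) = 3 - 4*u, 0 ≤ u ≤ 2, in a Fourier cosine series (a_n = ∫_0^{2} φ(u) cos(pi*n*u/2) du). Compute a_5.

32/(25*pi**2)

a_5 = ∫_0^{2} (3 - 4*u) cos(5*pi*u/2) du.
Integrating by parts (boundary term plus one more integral), an antiderivative of (3 - 4*u) cos(5*pi*u/2) is -8*u*sin(5*pi*u/2)/(5*pi) + 6*sin(5*pi*u/2)/(5*pi) - 16*cos(5*pi*u/2)/(25*pi**2); evaluating from 0 to 2: ∫_{0}^{2} (3 - 4*u) cos(5*pi*u/2) du = (16/(25*pi**2)) - (-16/(25*pi**2)) = 32/(25*pi**2).
Hence a_5 = 32/(25*pi**2).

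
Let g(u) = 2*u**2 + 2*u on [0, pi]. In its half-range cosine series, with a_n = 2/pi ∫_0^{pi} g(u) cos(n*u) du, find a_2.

2

a_2 = 2/pi ∫_0^{pi} (2*u**2 + 2*u) cos(2*u) du.
Integrating by parts twice (tabular method), an antiderivative of (2*u**2 + 2*u) cos(2*u) is u**2*sin(2*u) + u*sin(2*u) + u*cos(2*u) - sin(2*u)/2 + cos(2*u)/2; evaluating from 0 to pi: ∫_{0}^{pi} (2*u**2 + 2*u) cos(2*u) du = (1/2 + pi) - (1/2) = pi.
Hence a_2 = (2/pi)·(pi) = 2.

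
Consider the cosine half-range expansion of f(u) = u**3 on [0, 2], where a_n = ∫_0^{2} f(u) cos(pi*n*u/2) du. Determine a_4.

a_4 = ∫_0^{2} (u**3) cos(2*pi*u) du.
Integrating by parts three times (tabular method), an antiderivative of (u**3) cos(2*pi*u) is u**3*sin(2*pi*u)/(2*pi) + 3*u**2*cos(2*pi*u)/(4*pi**2) - 3*u*sin(2*pi*u)/(4*pi**3) - 3*cos(2*pi*u)/(8*pi**4); evaluating from 0 to 2: ∫_{0}^{2} (u**3) cos(2*pi*u) du = (3*(-1 + 8*pi**2)/(8*pi**4)) - (-3/(8*pi**4)) = 3/pi**2.
Hence a_4 = 3/pi**2.

3/pi**2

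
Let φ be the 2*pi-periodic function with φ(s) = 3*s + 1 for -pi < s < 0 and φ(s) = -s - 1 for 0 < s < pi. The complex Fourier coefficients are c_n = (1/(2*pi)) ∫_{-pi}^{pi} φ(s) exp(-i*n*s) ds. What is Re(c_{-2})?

Since φ is real-valued, Re(c_{-2}) = (1/(2*pi)) ∫_{-pi}^{pi} φ(s) cos(-2*s) ds = a_{2}/2.
Split the integral at the breakpoints.
Integrating by parts (boundary term plus one more integral), an antiderivative of (3*s + 1) cos(-2*s) is 3*s*sin(2*s)/2 + sin(2*s)/2 + 3*cos(2*s)/4; evaluating from -pi to 0: ∫_{-pi}^{0} (3*s + 1) cos(-2*s) ds = (3/4) - (3/4) = 0.
Integrating by parts (boundary term plus one more integral), an antiderivative of (-s - 1) cos(-2*s) is -s*sin(2*s)/2 - sin(2*s)/2 - cos(2*s)/4; evaluating from 0 to pi: ∫_{0}^{pi} (-s - 1) cos(-2*s) ds = (-1/4) - (-1/4) = 0.
So ∫_{-pi}^{pi} φ(s) cos(-2*s) ds = 0.
Hence Re(c_{-2}) = (1/(2*pi))·(0) = 0.

0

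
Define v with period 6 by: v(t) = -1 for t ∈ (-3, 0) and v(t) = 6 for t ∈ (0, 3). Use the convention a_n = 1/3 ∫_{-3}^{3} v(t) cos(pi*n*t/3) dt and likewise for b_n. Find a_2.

0

a_2 = 1/3 ∫_{-3}^{3} v(t) cos(2*pi*t/3) dt.
Split the integral at the breakpoints.
Directly, an antiderivative of (-1) cos(2*pi*t/3) is -3*sin(2*pi*t/3)/(2*pi); evaluating from -3 to 0: ∫_{-3}^{0} (-1) cos(2*pi*t/3) dt = (0) - (0) = 0.
Directly, an antiderivative of (6) cos(2*pi*t/3) is 9*sin(2*pi*t/3)/pi; evaluating from 0 to 3: ∫_{0}^{3} (6) cos(2*pi*t/3) dt = (0) - (0) = 0.
Summing the pieces and multiplying by (1/3) gives a_2 = 0.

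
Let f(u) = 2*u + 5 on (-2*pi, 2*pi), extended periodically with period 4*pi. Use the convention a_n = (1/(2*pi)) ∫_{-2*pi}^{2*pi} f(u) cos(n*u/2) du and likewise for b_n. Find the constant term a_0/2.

a_0 = (1/(2*pi)) ∫_{-2*pi}^{2*pi} f(u) du = (1/(2*pi)) · (20*pi) = 10.
So the constant term a_0/2 = 5.

5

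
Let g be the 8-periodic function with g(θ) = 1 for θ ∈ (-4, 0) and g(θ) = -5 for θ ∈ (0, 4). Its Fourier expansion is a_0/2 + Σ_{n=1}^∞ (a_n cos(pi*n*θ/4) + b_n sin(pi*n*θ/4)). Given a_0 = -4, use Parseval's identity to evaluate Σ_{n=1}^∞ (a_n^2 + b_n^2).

18

Parseval: a_0^2/2 + Σ_{n≥1} (a_n^2+b_n^2) = 1/4 ∫_{-4}^{4} g(θ)^2 dθ = 26.
Subtract a_0^2/2 = 8: Σ (a_n^2+b_n^2) = 18.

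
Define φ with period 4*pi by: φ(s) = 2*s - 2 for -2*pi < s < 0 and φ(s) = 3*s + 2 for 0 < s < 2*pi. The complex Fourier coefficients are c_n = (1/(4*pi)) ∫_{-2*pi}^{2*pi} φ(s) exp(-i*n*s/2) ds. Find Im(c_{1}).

-5 - 4/pi

Since φ is real-valued, Im(c_{1}) = -(1/(4*pi)) ∫_{-2*pi}^{2*pi} φ(s) sin(s/2) ds = -b_{1}/2.
Split the integral at the breakpoints.
Integrating by parts (boundary term plus one more integral), an antiderivative of (2*s - 2) sin(s/2) is -4*s*cos(s/2) + 8*sin(s/2) + 4*cos(s/2); evaluating from -2*pi to 0: ∫_{-2*pi}^{0} (2*s - 2) sin(s/2) ds = (4) - (-8*pi - 4) = 8 + 8*pi.
Integrating by parts (boundary term plus one more integral), an antiderivative of (3*s + 2) sin(s/2) is -6*s*cos(s/2) + 12*sin(s/2) - 4*cos(s/2); evaluating from 0 to 2*pi: ∫_{0}^{2*pi} (3*s + 2) sin(s/2) ds = (4 + 12*pi) - (-4) = 8 + 12*pi.
So ∫_{-2*pi}^{2*pi} φ(s) sin(s/2) ds = 16 + 20*pi.
Hence Im(c_{1}) = (-1/(4*pi))·(16 + 20*pi) = -5 - 4/pi.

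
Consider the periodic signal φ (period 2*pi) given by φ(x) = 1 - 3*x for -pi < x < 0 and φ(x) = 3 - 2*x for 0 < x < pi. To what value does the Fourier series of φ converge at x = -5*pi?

pi/2 + 2

x = -5*pi differs from x = -pi by -2 full period(s), and the series is 2*pi-periodic.
At x = -pi the one-sided limits are φ(-pi^-) = 3 - 2*pi and φ(-pi^+) = 1 + 3*pi.
By Dirichlet's theorem the series converges to their average, [(3 - 2*pi) + (1 + 3*pi)]/2 = pi/2 + 2.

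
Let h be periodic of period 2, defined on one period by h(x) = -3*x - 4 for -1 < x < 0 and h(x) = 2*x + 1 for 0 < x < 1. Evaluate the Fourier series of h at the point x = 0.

At x = 0 the one-sided limits are h(0^-) = -4 and h(0^+) = 1.
By Dirichlet's theorem the series converges to their average, [(-4) + (1)]/2 = -3/2.

-3/2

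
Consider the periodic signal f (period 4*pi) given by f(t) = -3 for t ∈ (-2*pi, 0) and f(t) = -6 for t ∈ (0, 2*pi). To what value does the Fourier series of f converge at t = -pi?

f is continuous at t = -pi with value -3, so the series converges to -3 there.

-3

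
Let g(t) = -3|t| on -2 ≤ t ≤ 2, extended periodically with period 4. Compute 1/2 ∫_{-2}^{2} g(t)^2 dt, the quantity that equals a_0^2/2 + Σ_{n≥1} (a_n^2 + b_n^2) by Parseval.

1/2 ∫_{-2}^{2} g(t)^2 dt = 1/2 · (48) = 24.

24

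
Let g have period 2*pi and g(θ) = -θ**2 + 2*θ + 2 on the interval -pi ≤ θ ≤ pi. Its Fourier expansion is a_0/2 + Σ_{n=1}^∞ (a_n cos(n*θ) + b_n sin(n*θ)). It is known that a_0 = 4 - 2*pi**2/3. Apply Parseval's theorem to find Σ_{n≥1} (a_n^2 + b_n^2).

Parseval: a_0^2/2 + Σ_{n≥1} (a_n^2+b_n^2) = 1/pi ∫_{-pi}^{pi} g(θ)^2 dθ = 8 + 2*pi**4/5.
Subtract a_0^2/2 = 2*(6 - pi**2)**2/9: Σ (a_n^2+b_n^2) = 8*pi**2*(pi**2 + 15)/45.

8*pi**2*(pi**2 + 15)/45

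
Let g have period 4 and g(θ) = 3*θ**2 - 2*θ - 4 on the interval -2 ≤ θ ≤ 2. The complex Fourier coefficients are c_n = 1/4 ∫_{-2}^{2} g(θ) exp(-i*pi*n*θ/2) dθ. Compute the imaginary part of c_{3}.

4/(3*pi)

Since g is real-valued, Im(c_{3}) = -1/4 ∫_{-2}^{2} g(θ) sin(3*pi*θ/2) dθ = -b_{3}/2.
Integrating by parts twice (tabular method), an antiderivative of (3*θ**2 - 2*θ - 4) sin(3*pi*θ/2) is -2*θ**2*cos(3*pi*θ/2)/pi + 8*θ*sin(3*pi*θ/2)/(3*pi**2) + 4*θ*cos(3*pi*θ/2)/(3*pi) - 8*sin(3*pi*θ/2)/(9*pi**2) + 16*cos(3*pi*θ/2)/(9*pi**3) + 8*cos(3*pi*θ/2)/(3*pi); evaluating from -2 to 2: ∫_{-2}^{2} (3*θ**2 - 2*θ - 4) sin(3*pi*θ/2) dθ = (8*(-2 + 3*pi**2)/(9*pi**3)) - (-16/(9*pi**3) + 8/pi) = -16/(3*pi).
Hence Im(c_{3}) = (-1/4)·(-16/(3*pi)) = 4/(3*pi).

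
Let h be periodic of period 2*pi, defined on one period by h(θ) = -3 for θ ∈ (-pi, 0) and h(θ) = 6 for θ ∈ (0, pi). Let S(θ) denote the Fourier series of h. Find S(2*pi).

θ = 2*pi differs from θ = 0 by 1 full period(s), and the series is 2*pi-periodic.
At θ = 0 the one-sided limits are h(0^-) = -3 and h(0^+) = 6.
By Dirichlet's theorem the series converges to their average, [(-3) + (6)]/2 = 3/2.

3/2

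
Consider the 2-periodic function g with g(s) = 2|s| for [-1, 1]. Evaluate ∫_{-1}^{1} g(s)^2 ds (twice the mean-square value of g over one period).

8/3

∫_{-1}^{1} g(s)^2 ds = 8/3.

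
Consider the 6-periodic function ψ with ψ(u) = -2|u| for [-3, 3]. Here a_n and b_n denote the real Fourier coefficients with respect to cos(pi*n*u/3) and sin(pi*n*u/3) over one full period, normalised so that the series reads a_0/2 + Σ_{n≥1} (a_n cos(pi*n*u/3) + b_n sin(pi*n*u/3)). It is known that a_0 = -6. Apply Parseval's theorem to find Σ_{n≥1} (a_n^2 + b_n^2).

Parseval: a_0^2/2 + Σ_{n≥1} (a_n^2+b_n^2) = 1/3 ∫_{-3}^{3} ψ(u)^2 du = 24.
Subtract a_0^2/2 = 18: Σ (a_n^2+b_n^2) = 6.

6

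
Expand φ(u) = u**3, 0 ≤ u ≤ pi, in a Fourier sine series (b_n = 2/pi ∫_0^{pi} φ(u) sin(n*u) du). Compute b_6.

b_6 = 2/pi ∫_0^{pi} (u**3) sin(6*u) du.
Integrating by parts three times (tabular method), an antiderivative of (u**3) sin(6*u) is -u**3*cos(6*u)/6 + u**2*sin(6*u)/12 + u*cos(6*u)/36 - sin(6*u)/216; evaluating from 0 to pi: ∫_{0}^{pi} (u**3) sin(6*u) du = (-pi**3/6 + pi/36) - (0) = -pi**3/6 + pi/36.
Hence b_6 = (2/pi)·(-pi**3/6 + pi/36) = 1/18 - pi**2/3.

1/18 - pi**2/3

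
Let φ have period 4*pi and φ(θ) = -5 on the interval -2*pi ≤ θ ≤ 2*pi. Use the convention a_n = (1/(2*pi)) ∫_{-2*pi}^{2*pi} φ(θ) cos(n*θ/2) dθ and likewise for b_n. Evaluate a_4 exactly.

a_4 = (1/(2*pi)) ∫_{-2*pi}^{2*pi} φ(θ) cos(2*θ) dθ.
φ is even and cos(2*θ) is even, so the integrand is even and a_4 = 1/pi ∫_0^{2*pi} φ(θ) cos(2*θ) dθ.
Directly, an antiderivative of (-5) cos(2*θ) is -5*sin(2*θ)/2; evaluating from 0 to 2*pi: ∫_{0}^{2*pi} (-5) cos(2*θ) dθ = (0) - (0) = 0.
Hence a_4 = (1/pi)·(0) = 0.

0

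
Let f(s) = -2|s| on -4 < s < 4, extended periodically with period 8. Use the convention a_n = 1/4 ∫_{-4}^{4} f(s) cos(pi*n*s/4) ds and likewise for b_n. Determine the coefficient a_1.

32/pi**2

a_1 = 1/4 ∫_{-4}^{4} f(s) cos(pi*s/4) ds.
f is even and cos(pi*s/4) is even, so the integrand is even and a_1 = 1/2 ∫_0^{4} f(s) cos(pi*s/4) ds.
Integrating by parts (boundary term plus one more integral), an antiderivative of (-2*s) cos(pi*s/4) is -8*s*sin(pi*s/4)/pi - 32*cos(pi*s/4)/pi**2; evaluating from 0 to 4: ∫_{0}^{4} (-2*s) cos(pi*s/4) ds = (32/pi**2) - (-32/pi**2) = 64/pi**2.
Hence a_1 = (1/2)·(64/pi**2) = 32/pi**2.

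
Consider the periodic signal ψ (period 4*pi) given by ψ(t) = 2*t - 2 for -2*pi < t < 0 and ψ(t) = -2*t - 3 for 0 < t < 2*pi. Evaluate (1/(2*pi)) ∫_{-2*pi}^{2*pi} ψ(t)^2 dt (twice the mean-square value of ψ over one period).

13 + 20*pi + 32*pi**2/3

(1/(2*pi)) ∫_{-2*pi}^{2*pi} ψ(t)^2 dt = (1/(2*pi)) · (2*pi*(39 + 60*pi + 32*pi**2)/3) = 13 + 20*pi + 32*pi**2/3.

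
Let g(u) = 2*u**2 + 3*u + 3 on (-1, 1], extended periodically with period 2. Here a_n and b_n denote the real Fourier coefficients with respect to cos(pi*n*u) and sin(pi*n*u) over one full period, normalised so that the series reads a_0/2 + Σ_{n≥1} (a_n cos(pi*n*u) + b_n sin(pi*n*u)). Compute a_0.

a_0 = ∫_{-1}^{1} g(u) du = 22/3.

22/3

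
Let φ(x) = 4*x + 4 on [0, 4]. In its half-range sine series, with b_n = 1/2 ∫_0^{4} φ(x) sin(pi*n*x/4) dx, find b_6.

-16/(3*pi)

b_6 = 1/2 ∫_0^{4} (4*x + 4) sin(3*pi*x/2) dx.
Integrating by parts (boundary term plus one more integral), an antiderivative of (4*x + 4) sin(3*pi*x/2) is -8*x*cos(3*pi*x/2)/(3*pi) + 16*sin(3*pi*x/2)/(9*pi**2) - 8*cos(3*pi*x/2)/(3*pi); evaluating from 0 to 4: ∫_{0}^{4} (4*x + 4) sin(3*pi*x/2) dx = (-40/(3*pi)) - (-8/(3*pi)) = -32/(3*pi).
Hence b_6 = (1/2)·(-32/(3*pi)) = -16/(3*pi).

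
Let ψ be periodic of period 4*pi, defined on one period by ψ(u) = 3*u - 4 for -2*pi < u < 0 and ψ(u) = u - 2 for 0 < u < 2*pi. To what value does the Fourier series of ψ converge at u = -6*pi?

u = -6*pi differs from u = 2*pi by -2 full period(s), and the series is 4*pi-periodic.
At u = 2*pi the one-sided limits are ψ(2*pi^-) = -2 + 2*pi and ψ(2*pi^+) = -6*pi - 4.
By Dirichlet's theorem the series converges to their average, [(-2 + 2*pi) + (-6*pi - 4)]/2 = -2*pi - 3.

-2*pi - 3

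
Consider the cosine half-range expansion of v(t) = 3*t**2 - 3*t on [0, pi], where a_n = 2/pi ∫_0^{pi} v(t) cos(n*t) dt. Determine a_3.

4*(1 - pi)/(3*pi)

a_3 = 2/pi ∫_0^{pi} (3*t**2 - 3*t) cos(3*t) dt.
Integrating by parts twice (tabular method), an antiderivative of (3*t**2 - 3*t) cos(3*t) is t**2*sin(3*t) - t*sin(3*t) + 2*t*cos(3*t)/3 - 2*sin(3*t)/9 - cos(3*t)/3; evaluating from 0 to pi: ∫_{0}^{pi} (3*t**2 - 3*t) cos(3*t) dt = (1/3 - 2*pi/3) - (-1/3) = 2/3 - 2*pi/3.
Hence a_3 = (2/pi)·(2/3 - 2*pi/3) = 4*(1 - pi)/(3*pi).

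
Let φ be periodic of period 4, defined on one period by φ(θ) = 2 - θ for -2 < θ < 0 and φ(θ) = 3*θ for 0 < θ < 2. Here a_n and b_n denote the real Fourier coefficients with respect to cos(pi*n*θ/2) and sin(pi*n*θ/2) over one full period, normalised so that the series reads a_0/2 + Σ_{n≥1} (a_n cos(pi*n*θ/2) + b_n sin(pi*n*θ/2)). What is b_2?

-2/pi

b_2 = 1/2 ∫_{-2}^{2} φ(θ) sin(pi*θ) dθ.
Split the integral at the breakpoints.
Integrating by parts (boundary term plus one more integral), an antiderivative of (2 - θ) sin(pi*θ) is θ*cos(pi*θ)/pi - sin(pi*θ)/pi**2 - 2*cos(pi*θ)/pi; evaluating from -2 to 0: ∫_{-2}^{0} (2 - θ) sin(pi*θ) dθ = (-2/pi) - (-4/pi) = 2/pi.
Integrating by parts (boundary term plus one more integral), an antiderivative of (3*θ) sin(pi*θ) is -3*θ*cos(pi*θ)/pi + 3*sin(pi*θ)/pi**2; evaluating from 0 to 2: ∫_{0}^{2} (3*θ) sin(pi*θ) dθ = (-6/pi) - (0) = -6/pi.
Summing the pieces and multiplying by (1/2) gives b_2 = -2/pi.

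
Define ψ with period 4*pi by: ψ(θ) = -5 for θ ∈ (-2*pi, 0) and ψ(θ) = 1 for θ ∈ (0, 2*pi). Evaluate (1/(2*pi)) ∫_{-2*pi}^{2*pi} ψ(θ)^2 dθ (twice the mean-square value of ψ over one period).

(1/(2*pi)) ∫_{-2*pi}^{2*pi} ψ(θ)^2 dθ = (1/(2*pi)) · (52*pi) = 26.

26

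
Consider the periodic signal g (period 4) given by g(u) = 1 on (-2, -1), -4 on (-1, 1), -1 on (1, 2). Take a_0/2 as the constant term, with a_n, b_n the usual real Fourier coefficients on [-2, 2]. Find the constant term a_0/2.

-2

a_0 = 1/2 ∫_{-2}^{2} g(u) du = 1/2 · (-8) = -4.
So the constant term a_0/2 = -2.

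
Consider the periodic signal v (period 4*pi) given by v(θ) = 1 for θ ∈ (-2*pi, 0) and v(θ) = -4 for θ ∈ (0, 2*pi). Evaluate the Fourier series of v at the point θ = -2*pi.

At θ = -2*pi the one-sided limits are v(-2*pi^-) = -4 and v(-2*pi^+) = 1.
By Dirichlet's theorem the series converges to their average, [(-4) + (1)]/2 = -3/2.

-3/2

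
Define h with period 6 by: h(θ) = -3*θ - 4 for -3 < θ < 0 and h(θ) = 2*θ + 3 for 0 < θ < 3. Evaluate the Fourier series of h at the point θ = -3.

7

At θ = -3 the one-sided limits are h(-3^-) = 9 and h(-3^+) = 5.
By Dirichlet's theorem the series converges to their average, [(9) + (5)]/2 = 7.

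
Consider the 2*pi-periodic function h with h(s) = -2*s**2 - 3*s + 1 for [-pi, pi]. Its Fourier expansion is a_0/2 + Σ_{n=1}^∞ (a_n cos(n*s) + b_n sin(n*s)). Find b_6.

b_6 = 1/pi ∫_{-pi}^{pi} h(s) sin(6*s) ds.
Integrating by parts twice (tabular method), an antiderivative of (-2*s**2 - 3*s + 1) sin(6*s) is s**2*cos(6*s)/3 - s*sin(6*s)/9 + s*cos(6*s)/2 - sin(6*s)/12 - 5*cos(6*s)/27; evaluating from -pi to pi: ∫_{-pi}^{pi} (-2*s**2 - 3*s + 1) sin(6*s) ds = (-5/27 + pi/2 + pi**2/3) - (-pi/2 - 5/27 + pi**2/3) = pi.
Hence b_6 = (1/pi)·(pi) = 1.

1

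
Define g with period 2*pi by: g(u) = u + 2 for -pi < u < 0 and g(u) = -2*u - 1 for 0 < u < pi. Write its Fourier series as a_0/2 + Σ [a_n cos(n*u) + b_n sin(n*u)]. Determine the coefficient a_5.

a_5 = 1/pi ∫_{-pi}^{pi} g(u) cos(5*u) du.
Split the integral at the breakpoints.
Integrating by parts (boundary term plus one more integral), an antiderivative of (u + 2) cos(5*u) is u*sin(5*u)/5 + 2*sin(5*u)/5 + cos(5*u)/25; evaluating from -pi to 0: ∫_{-pi}^{0} (u + 2) cos(5*u) du = (1/25) - (-1/25) = 2/25.
Integrating by parts (boundary term plus one more integral), an antiderivative of (-2*u - 1) cos(5*u) is -2*u*sin(5*u)/5 - sin(5*u)/5 - 2*cos(5*u)/25; evaluating from 0 to pi: ∫_{0}^{pi} (-2*u - 1) cos(5*u) du = (2/25) - (-2/25) = 4/25.
Summing the pieces and multiplying by (1/pi) gives a_5 = 6/(25*pi).

6/(25*pi)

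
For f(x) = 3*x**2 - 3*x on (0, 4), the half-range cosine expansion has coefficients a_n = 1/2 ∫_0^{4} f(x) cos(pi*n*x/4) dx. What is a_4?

a_4 = 1/2 ∫_0^{4} (3*x**2 - 3*x) cos(pi*x) dx.
Integrating by parts twice (tabular method), an antiderivative of (3*x**2 - 3*x) cos(pi*x) is 3*x**2*sin(pi*x)/pi - 3*x*sin(pi*x)/pi + 6*x*cos(pi*x)/pi**2 - 6*sin(pi*x)/pi**3 - 3*cos(pi*x)/pi**2; evaluating from 0 to 4: ∫_{0}^{4} (3*x**2 - 3*x) cos(pi*x) dx = (21/pi**2) - (-3/pi**2) = 24/pi**2.
Hence a_4 = (1/2)·(24/pi**2) = 12/pi**2.

12/pi**2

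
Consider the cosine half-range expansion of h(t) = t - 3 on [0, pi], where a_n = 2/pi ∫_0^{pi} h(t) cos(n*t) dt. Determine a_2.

0

a_2 = 2/pi ∫_0^{pi} (t - 3) cos(2*t) dt.
Integrating by parts (boundary term plus one more integral), an antiderivative of (t - 3) cos(2*t) is t*sin(2*t)/2 - 3*sin(2*t)/2 + cos(2*t)/4; evaluating from 0 to pi: ∫_{0}^{pi} (t - 3) cos(2*t) dt = (1/4) - (1/4) = 0.
Hence a_2 = (2/pi)·(0) = 0.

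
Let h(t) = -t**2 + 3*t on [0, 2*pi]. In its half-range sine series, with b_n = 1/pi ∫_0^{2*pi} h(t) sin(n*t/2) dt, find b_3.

-8*pi/3 + 32/(27*pi) + 4

b_3 = 1/pi ∫_0^{2*pi} (-t**2 + 3*t) sin(3*t/2) dt.
Integrating by parts twice (tabular method), an antiderivative of (-t**2 + 3*t) sin(3*t/2) is 2*t**2*cos(3*t/2)/3 - 8*t*sin(3*t/2)/9 - 2*t*cos(3*t/2) + 4*sin(3*t/2)/3 - 16*cos(3*t/2)/27; evaluating from 0 to 2*pi: ∫_{0}^{2*pi} (-t**2 + 3*t) sin(3*t/2) dt = (-8*pi**2/3 + 16/27 + 4*pi) - (-16/27) = -8*pi**2/3 + 32/27 + 4*pi.
Hence b_3 = (1/pi)·(-8*pi**2/3 + 32/27 + 4*pi) = -8*pi/3 + 32/(27*pi) + 4.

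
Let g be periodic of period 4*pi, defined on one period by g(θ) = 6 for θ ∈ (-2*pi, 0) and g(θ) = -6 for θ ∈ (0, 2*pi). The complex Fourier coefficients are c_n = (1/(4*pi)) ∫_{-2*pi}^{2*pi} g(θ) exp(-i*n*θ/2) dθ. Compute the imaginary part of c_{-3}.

-4/pi

Since g is real-valued, Im(c_{-3}) = -(1/(4*pi)) ∫_{-2*pi}^{2*pi} g(θ) sin(-3*θ/2) dθ = b_{3}/2.
g is odd and sin(-3*θ/2) is odd, so the integrand is even: ∫_{-2*pi}^{2*pi} g(θ) sin(-3*θ/2) dθ = 2∫_0^{2*pi} g(θ) sin(-3*θ/2) dθ.
Directly, an antiderivative of (-6) sin(-3*θ/2) is -4*cos(3*θ/2); evaluating from 0 to 2*pi: ∫_{0}^{2*pi} (-6) sin(-3*θ/2) dθ = (4) - (-4) = 8.
So ∫_{-2*pi}^{2*pi} g(θ) sin(-3*θ/2) dθ = 16.
Hence Im(c_{-3}) = (-1/(4*pi))·(16) = -4/pi.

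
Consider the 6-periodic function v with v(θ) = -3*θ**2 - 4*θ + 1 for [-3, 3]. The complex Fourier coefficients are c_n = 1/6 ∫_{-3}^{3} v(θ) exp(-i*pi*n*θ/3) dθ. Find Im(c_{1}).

12/pi

Since v is real-valued, Im(c_{1}) = -1/6 ∫_{-3}^{3} v(θ) sin(pi*θ/3) dθ = -b_{1}/2.
Integrating by parts twice (tabular method), an antiderivative of (-3*θ**2 - 4*θ + 1) sin(pi*θ/3) is 9*θ**2*cos(pi*θ/3)/pi - 54*θ*sin(pi*θ/3)/pi**2 + 12*θ*cos(pi*θ/3)/pi - 36*sin(pi*θ/3)/pi**2 - 162*cos(pi*θ/3)/pi**3 - 3*cos(pi*θ/3)/pi; evaluating from -3 to 3: ∫_{-3}^{3} (-3*θ**2 - 4*θ + 1) sin(pi*θ/3) dθ = (-114/pi + 162/pi**3) - (-42/pi + 162/pi**3) = -72/pi.
Hence Im(c_{1}) = (-1/6)·(-72/pi) = 12/pi.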